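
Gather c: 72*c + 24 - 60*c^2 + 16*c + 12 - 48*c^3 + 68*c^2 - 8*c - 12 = -48*c^3 + 8*c^2 + 80*c + 24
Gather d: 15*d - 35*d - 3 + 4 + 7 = 8 - 20*d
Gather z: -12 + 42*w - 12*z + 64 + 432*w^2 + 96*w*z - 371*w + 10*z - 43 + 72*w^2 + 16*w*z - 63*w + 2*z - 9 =504*w^2 + 112*w*z - 392*w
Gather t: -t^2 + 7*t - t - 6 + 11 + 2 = -t^2 + 6*t + 7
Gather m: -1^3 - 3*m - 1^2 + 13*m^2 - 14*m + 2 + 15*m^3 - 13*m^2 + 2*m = 15*m^3 - 15*m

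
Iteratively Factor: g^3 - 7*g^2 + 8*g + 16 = (g + 1)*(g^2 - 8*g + 16) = (g - 4)*(g + 1)*(g - 4)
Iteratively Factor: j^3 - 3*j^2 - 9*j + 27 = (j - 3)*(j^2 - 9) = (j - 3)*(j + 3)*(j - 3)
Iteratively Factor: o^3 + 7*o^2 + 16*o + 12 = (o + 3)*(o^2 + 4*o + 4) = (o + 2)*(o + 3)*(o + 2)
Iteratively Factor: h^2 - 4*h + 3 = (h - 3)*(h - 1)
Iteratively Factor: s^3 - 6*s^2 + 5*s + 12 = (s + 1)*(s^2 - 7*s + 12) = (s - 3)*(s + 1)*(s - 4)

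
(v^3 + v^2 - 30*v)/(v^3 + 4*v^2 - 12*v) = (v - 5)/(v - 2)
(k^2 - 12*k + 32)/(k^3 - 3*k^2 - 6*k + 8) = (k - 8)/(k^2 + k - 2)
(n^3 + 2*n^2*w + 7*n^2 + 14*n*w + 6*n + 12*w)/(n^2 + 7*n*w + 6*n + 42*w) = (n^2 + 2*n*w + n + 2*w)/(n + 7*w)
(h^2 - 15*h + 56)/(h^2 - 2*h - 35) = (h - 8)/(h + 5)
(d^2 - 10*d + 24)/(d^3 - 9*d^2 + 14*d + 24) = 1/(d + 1)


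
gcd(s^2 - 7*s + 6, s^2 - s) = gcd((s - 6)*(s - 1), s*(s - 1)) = s - 1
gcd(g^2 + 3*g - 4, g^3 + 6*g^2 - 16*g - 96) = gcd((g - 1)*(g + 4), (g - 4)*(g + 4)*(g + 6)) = g + 4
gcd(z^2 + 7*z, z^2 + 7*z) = z^2 + 7*z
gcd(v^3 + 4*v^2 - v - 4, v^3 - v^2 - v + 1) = v^2 - 1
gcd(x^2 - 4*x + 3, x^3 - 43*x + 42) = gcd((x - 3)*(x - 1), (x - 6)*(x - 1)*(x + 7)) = x - 1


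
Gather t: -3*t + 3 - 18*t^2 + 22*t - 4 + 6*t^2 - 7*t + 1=-12*t^2 + 12*t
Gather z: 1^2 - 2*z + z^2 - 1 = z^2 - 2*z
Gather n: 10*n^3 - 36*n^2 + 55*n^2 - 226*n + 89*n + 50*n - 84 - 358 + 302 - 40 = 10*n^3 + 19*n^2 - 87*n - 180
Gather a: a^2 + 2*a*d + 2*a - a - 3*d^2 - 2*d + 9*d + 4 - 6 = a^2 + a*(2*d + 1) - 3*d^2 + 7*d - 2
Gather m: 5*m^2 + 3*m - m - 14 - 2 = 5*m^2 + 2*m - 16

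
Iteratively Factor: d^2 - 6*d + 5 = (d - 1)*(d - 5)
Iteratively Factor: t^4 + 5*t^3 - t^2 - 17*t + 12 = (t - 1)*(t^3 + 6*t^2 + 5*t - 12) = (t - 1)*(t + 3)*(t^2 + 3*t - 4) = (t - 1)^2*(t + 3)*(t + 4)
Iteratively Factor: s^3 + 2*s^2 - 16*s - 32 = (s + 2)*(s^2 - 16) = (s + 2)*(s + 4)*(s - 4)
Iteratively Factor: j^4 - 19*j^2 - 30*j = (j - 5)*(j^3 + 5*j^2 + 6*j) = j*(j - 5)*(j^2 + 5*j + 6) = j*(j - 5)*(j + 3)*(j + 2)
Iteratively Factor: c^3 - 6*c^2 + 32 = (c - 4)*(c^2 - 2*c - 8) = (c - 4)*(c + 2)*(c - 4)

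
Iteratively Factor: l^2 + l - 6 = (l - 2)*(l + 3)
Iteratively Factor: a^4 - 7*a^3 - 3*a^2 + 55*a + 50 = (a + 2)*(a^3 - 9*a^2 + 15*a + 25) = (a - 5)*(a + 2)*(a^2 - 4*a - 5) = (a - 5)^2*(a + 2)*(a + 1)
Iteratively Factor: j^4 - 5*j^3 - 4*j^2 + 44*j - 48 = (j - 4)*(j^3 - j^2 - 8*j + 12) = (j - 4)*(j - 2)*(j^2 + j - 6) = (j - 4)*(j - 2)^2*(j + 3)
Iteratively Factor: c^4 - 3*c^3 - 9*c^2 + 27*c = (c)*(c^3 - 3*c^2 - 9*c + 27) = c*(c + 3)*(c^2 - 6*c + 9) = c*(c - 3)*(c + 3)*(c - 3)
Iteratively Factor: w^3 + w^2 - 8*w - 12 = (w - 3)*(w^2 + 4*w + 4) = (w - 3)*(w + 2)*(w + 2)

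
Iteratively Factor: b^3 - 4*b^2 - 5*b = (b - 5)*(b^2 + b) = b*(b - 5)*(b + 1)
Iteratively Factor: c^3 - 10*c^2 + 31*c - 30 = (c - 5)*(c^2 - 5*c + 6) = (c - 5)*(c - 3)*(c - 2)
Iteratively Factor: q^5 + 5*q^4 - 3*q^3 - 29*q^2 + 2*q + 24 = (q - 2)*(q^4 + 7*q^3 + 11*q^2 - 7*q - 12) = (q - 2)*(q + 3)*(q^3 + 4*q^2 - q - 4) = (q - 2)*(q + 1)*(q + 3)*(q^2 + 3*q - 4) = (q - 2)*(q - 1)*(q + 1)*(q + 3)*(q + 4)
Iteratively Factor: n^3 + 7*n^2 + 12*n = (n)*(n^2 + 7*n + 12) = n*(n + 4)*(n + 3)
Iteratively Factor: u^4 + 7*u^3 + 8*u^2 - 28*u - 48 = (u + 4)*(u^3 + 3*u^2 - 4*u - 12) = (u + 2)*(u + 4)*(u^2 + u - 6) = (u - 2)*(u + 2)*(u + 4)*(u + 3)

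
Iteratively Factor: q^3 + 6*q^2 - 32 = (q + 4)*(q^2 + 2*q - 8) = (q + 4)^2*(q - 2)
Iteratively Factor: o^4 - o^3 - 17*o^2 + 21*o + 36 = (o + 4)*(o^3 - 5*o^2 + 3*o + 9) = (o - 3)*(o + 4)*(o^2 - 2*o - 3) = (o - 3)*(o + 1)*(o + 4)*(o - 3)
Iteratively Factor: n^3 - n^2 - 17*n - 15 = (n + 3)*(n^2 - 4*n - 5) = (n - 5)*(n + 3)*(n + 1)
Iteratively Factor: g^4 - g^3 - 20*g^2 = (g)*(g^3 - g^2 - 20*g) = g*(g - 5)*(g^2 + 4*g) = g*(g - 5)*(g + 4)*(g)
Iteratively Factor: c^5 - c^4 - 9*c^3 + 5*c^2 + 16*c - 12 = (c - 1)*(c^4 - 9*c^2 - 4*c + 12) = (c - 1)^2*(c^3 + c^2 - 8*c - 12) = (c - 1)^2*(c + 2)*(c^2 - c - 6) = (c - 1)^2*(c + 2)^2*(c - 3)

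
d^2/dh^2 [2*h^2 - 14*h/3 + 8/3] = 4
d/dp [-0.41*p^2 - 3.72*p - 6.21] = -0.82*p - 3.72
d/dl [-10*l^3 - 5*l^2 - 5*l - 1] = -30*l^2 - 10*l - 5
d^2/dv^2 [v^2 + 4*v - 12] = 2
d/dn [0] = 0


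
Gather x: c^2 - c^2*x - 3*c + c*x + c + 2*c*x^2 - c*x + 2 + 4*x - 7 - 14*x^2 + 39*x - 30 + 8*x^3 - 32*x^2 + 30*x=c^2 - 2*c + 8*x^3 + x^2*(2*c - 46) + x*(73 - c^2) - 35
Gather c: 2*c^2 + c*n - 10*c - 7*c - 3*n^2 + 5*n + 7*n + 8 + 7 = 2*c^2 + c*(n - 17) - 3*n^2 + 12*n + 15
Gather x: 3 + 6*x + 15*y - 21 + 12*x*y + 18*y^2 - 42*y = x*(12*y + 6) + 18*y^2 - 27*y - 18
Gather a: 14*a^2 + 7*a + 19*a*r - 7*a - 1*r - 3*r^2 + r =14*a^2 + 19*a*r - 3*r^2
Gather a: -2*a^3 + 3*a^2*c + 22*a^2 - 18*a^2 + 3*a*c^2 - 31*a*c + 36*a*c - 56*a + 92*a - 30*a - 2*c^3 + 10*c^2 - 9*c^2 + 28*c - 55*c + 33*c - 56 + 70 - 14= -2*a^3 + a^2*(3*c + 4) + a*(3*c^2 + 5*c + 6) - 2*c^3 + c^2 + 6*c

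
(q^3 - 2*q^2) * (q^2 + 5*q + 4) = q^5 + 3*q^4 - 6*q^3 - 8*q^2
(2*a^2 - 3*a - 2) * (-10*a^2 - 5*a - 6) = -20*a^4 + 20*a^3 + 23*a^2 + 28*a + 12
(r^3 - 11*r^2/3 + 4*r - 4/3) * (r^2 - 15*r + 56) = r^5 - 56*r^4/3 + 115*r^3 - 800*r^2/3 + 244*r - 224/3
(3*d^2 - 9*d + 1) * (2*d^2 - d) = 6*d^4 - 21*d^3 + 11*d^2 - d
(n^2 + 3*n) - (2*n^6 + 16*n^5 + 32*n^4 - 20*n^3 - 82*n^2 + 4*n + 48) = -2*n^6 - 16*n^5 - 32*n^4 + 20*n^3 + 83*n^2 - n - 48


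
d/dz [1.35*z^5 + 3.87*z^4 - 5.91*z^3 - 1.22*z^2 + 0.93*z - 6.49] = 6.75*z^4 + 15.48*z^3 - 17.73*z^2 - 2.44*z + 0.93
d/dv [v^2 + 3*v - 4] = 2*v + 3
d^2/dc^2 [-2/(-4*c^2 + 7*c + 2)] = 4*(16*c^2 - 28*c - (8*c - 7)^2 - 8)/(-4*c^2 + 7*c + 2)^3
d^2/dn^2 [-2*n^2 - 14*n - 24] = -4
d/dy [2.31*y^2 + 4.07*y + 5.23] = 4.62*y + 4.07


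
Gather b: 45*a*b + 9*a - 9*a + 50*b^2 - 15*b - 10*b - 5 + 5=50*b^2 + b*(45*a - 25)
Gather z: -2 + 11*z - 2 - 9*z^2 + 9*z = -9*z^2 + 20*z - 4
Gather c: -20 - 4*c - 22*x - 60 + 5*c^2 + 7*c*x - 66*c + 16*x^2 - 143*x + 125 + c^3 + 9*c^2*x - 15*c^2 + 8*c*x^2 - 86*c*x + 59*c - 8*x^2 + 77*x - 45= c^3 + c^2*(9*x - 10) + c*(8*x^2 - 79*x - 11) + 8*x^2 - 88*x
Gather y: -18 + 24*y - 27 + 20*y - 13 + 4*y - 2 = 48*y - 60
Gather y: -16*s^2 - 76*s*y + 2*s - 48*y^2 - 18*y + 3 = -16*s^2 + 2*s - 48*y^2 + y*(-76*s - 18) + 3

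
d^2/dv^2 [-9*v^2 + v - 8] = -18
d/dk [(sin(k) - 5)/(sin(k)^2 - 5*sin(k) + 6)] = (10*sin(k) + cos(k)^2 - 20)*cos(k)/(sin(k)^2 - 5*sin(k) + 6)^2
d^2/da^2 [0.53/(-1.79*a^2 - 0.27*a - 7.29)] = (3.396346*a^2 + 0.512298*a - 0.53*(3.58*a + 0.27)*(7.16*a + 0.54) + 13.832046)/(1.79*a^2 + 0.27*a + 7.29)^3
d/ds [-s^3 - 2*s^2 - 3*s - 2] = -3*s^2 - 4*s - 3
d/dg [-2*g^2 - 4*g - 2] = -4*g - 4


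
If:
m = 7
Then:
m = 7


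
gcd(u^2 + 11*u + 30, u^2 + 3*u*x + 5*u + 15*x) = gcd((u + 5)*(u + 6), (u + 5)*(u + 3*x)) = u + 5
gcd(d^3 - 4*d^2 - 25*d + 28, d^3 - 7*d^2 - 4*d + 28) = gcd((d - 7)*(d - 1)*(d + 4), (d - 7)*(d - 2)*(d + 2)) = d - 7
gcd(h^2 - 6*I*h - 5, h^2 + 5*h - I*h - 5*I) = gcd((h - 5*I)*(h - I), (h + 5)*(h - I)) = h - I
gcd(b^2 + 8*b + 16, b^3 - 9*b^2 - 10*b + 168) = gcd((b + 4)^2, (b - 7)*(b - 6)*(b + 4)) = b + 4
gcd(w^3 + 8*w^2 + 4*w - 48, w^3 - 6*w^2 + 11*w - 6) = w - 2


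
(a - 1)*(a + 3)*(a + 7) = a^3 + 9*a^2 + 11*a - 21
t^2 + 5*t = t*(t + 5)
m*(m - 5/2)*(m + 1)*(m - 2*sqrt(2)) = m^4 - 2*sqrt(2)*m^3 - 3*m^3/2 - 5*m^2/2 + 3*sqrt(2)*m^2 + 5*sqrt(2)*m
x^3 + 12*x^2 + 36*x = x*(x + 6)^2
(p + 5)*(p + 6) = p^2 + 11*p + 30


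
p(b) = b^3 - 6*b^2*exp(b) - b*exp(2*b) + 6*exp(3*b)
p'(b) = -6*b^2*exp(b) + 3*b^2 - 2*b*exp(2*b) - 12*b*exp(b) + 18*exp(3*b) - exp(2*b)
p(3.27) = 105373.04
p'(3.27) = 319961.48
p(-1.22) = -4.19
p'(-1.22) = 6.74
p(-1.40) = -5.47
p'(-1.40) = 7.50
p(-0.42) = 1.11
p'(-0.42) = 8.18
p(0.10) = 7.91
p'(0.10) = 21.47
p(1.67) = 768.07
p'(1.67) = 2388.83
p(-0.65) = -0.57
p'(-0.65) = 6.66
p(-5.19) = -140.70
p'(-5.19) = 80.26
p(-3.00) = -29.68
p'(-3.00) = 26.12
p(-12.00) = -1728.01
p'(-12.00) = 432.00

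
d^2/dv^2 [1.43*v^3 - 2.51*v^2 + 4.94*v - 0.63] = 8.58*v - 5.02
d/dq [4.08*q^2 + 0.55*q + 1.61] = 8.16*q + 0.55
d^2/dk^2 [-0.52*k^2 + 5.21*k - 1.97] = -1.04000000000000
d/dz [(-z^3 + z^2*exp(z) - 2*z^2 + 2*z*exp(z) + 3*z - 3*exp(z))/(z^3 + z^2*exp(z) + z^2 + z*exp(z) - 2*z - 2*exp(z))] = (2*z^3*exp(z) + 8*z^2*exp(z) + z^2 + 2*z*exp(z) - exp(2*z) - 12*exp(z))/(z^4 + 2*z^3*exp(z) + 4*z^3 + z^2*exp(2*z) + 8*z^2*exp(z) + 4*z^2 + 4*z*exp(2*z) + 8*z*exp(z) + 4*exp(2*z))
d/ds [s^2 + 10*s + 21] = 2*s + 10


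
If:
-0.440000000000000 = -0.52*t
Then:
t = 0.85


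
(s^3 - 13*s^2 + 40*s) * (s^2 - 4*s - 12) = s^5 - 17*s^4 + 80*s^3 - 4*s^2 - 480*s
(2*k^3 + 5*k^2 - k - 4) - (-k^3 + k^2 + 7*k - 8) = 3*k^3 + 4*k^2 - 8*k + 4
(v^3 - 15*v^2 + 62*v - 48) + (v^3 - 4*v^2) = 2*v^3 - 19*v^2 + 62*v - 48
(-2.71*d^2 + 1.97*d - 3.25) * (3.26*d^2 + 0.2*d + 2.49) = -8.8346*d^4 + 5.8802*d^3 - 16.9489*d^2 + 4.2553*d - 8.0925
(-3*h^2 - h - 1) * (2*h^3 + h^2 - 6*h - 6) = -6*h^5 - 5*h^4 + 15*h^3 + 23*h^2 + 12*h + 6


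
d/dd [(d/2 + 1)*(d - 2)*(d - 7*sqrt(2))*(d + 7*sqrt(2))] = 2*d*(d^2 - 51)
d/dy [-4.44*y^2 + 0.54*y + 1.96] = 0.54 - 8.88*y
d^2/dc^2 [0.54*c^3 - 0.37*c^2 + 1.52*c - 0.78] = 3.24*c - 0.74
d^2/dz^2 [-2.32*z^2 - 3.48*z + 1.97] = -4.64000000000000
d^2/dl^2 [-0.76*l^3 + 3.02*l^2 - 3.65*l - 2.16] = 6.04 - 4.56*l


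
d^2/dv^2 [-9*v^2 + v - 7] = -18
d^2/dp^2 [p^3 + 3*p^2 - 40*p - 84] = 6*p + 6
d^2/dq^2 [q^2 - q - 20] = 2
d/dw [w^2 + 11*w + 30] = 2*w + 11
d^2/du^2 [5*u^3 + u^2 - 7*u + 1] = 30*u + 2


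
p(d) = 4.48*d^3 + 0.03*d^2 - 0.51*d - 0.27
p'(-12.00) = 1934.13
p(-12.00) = -7731.27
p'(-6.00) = 482.97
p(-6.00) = -963.81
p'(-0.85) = 9.15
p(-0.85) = -2.57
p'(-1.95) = 50.48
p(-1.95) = -32.38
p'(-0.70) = 6.03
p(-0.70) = -1.43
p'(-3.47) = 161.11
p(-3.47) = -185.32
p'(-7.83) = 823.01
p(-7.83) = -2145.06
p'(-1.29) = 21.78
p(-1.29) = -9.18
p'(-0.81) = 8.26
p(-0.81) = -2.22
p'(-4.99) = 333.85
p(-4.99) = -553.62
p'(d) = 13.44*d^2 + 0.06*d - 0.51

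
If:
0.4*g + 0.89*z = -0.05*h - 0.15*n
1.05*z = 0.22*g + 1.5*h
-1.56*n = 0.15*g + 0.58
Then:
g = 0.147442632952581 - 2.44551401552385*z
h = 1.0586753889435*z - 0.0216249194997119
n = 0.235145578415754*z - 0.385972048040312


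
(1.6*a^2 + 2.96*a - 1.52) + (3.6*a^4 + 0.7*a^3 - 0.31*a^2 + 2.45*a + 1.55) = 3.6*a^4 + 0.7*a^3 + 1.29*a^2 + 5.41*a + 0.03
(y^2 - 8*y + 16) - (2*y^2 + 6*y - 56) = -y^2 - 14*y + 72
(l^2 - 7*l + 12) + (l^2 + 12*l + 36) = 2*l^2 + 5*l + 48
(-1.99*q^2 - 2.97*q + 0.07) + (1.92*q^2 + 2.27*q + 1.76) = -0.0700000000000001*q^2 - 0.7*q + 1.83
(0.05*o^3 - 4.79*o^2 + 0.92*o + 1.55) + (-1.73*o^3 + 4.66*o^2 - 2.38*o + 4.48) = -1.68*o^3 - 0.13*o^2 - 1.46*o + 6.03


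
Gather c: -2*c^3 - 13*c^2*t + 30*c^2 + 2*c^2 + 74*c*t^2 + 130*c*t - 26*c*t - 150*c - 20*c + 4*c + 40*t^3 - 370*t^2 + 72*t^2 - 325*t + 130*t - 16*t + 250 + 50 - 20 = -2*c^3 + c^2*(32 - 13*t) + c*(74*t^2 + 104*t - 166) + 40*t^3 - 298*t^2 - 211*t + 280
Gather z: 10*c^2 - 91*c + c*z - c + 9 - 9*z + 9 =10*c^2 - 92*c + z*(c - 9) + 18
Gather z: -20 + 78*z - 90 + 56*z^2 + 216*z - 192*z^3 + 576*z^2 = -192*z^3 + 632*z^2 + 294*z - 110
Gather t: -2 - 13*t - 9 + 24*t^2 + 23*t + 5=24*t^2 + 10*t - 6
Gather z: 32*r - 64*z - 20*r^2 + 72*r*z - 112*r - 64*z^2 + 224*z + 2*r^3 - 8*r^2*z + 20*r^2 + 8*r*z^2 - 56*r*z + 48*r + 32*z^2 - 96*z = 2*r^3 - 32*r + z^2*(8*r - 32) + z*(-8*r^2 + 16*r + 64)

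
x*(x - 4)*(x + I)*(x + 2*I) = x^4 - 4*x^3 + 3*I*x^3 - 2*x^2 - 12*I*x^2 + 8*x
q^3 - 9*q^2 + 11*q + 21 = (q - 7)*(q - 3)*(q + 1)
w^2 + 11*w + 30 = (w + 5)*(w + 6)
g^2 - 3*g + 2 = (g - 2)*(g - 1)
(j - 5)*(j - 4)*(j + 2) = j^3 - 7*j^2 + 2*j + 40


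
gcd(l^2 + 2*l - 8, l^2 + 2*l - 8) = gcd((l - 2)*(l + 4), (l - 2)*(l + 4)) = l^2 + 2*l - 8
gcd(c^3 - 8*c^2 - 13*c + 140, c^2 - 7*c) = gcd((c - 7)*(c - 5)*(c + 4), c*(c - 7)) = c - 7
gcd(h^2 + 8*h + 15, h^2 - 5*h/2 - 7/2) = 1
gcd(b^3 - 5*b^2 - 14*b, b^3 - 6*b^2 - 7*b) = b^2 - 7*b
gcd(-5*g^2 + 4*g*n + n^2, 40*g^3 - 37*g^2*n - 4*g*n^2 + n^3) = 5*g^2 - 4*g*n - n^2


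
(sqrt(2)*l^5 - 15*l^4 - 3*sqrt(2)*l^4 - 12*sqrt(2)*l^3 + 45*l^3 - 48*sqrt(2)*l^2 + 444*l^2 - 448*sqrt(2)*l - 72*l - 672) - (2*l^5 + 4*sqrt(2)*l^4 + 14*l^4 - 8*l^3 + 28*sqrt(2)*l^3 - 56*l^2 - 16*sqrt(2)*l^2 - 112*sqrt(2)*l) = -2*l^5 + sqrt(2)*l^5 - 29*l^4 - 7*sqrt(2)*l^4 - 40*sqrt(2)*l^3 + 53*l^3 - 32*sqrt(2)*l^2 + 500*l^2 - 336*sqrt(2)*l - 72*l - 672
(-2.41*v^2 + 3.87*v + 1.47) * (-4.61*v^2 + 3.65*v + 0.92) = 11.1101*v^4 - 26.6372*v^3 + 5.1316*v^2 + 8.9259*v + 1.3524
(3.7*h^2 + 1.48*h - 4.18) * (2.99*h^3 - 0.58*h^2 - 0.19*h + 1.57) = 11.063*h^5 + 2.2792*h^4 - 14.0596*h^3 + 7.9522*h^2 + 3.1178*h - 6.5626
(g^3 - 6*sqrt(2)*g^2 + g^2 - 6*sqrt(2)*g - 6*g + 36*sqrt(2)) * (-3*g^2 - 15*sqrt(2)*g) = -3*g^5 - 3*g^4 + 3*sqrt(2)*g^4 + 3*sqrt(2)*g^3 + 198*g^3 - 18*sqrt(2)*g^2 + 180*g^2 - 1080*g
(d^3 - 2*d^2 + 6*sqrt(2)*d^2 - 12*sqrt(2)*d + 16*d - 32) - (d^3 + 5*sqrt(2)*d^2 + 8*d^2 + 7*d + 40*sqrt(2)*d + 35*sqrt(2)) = -10*d^2 + sqrt(2)*d^2 - 52*sqrt(2)*d + 9*d - 35*sqrt(2) - 32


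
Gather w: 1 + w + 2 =w + 3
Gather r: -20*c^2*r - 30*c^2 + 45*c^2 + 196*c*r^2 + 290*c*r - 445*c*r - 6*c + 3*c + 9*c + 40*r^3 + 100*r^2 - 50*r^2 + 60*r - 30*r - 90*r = 15*c^2 + 6*c + 40*r^3 + r^2*(196*c + 50) + r*(-20*c^2 - 155*c - 60)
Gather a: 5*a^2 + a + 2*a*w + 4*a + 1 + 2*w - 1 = 5*a^2 + a*(2*w + 5) + 2*w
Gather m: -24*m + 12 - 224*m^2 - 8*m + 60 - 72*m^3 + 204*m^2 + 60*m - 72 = -72*m^3 - 20*m^2 + 28*m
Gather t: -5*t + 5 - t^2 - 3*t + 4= -t^2 - 8*t + 9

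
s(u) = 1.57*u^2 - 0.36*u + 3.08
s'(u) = 3.14*u - 0.36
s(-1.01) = 5.05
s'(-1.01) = -3.53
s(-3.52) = 23.80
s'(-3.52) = -11.41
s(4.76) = 36.94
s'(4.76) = 14.59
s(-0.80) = 4.37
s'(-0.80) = -2.87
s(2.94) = 15.59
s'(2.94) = 8.87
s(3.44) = 20.42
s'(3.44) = 10.44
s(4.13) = 28.37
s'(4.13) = 12.61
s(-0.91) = 4.71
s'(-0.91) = -3.22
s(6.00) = 57.44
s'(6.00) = 18.48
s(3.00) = 16.13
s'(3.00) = 9.06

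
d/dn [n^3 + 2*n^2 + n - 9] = 3*n^2 + 4*n + 1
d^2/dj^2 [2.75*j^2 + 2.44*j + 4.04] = 5.50000000000000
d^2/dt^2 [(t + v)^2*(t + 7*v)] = 6*t + 18*v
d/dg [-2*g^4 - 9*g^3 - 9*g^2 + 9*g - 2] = -8*g^3 - 27*g^2 - 18*g + 9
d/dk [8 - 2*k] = -2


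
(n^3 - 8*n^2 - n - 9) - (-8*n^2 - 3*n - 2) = n^3 + 2*n - 7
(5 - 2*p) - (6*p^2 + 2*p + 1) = -6*p^2 - 4*p + 4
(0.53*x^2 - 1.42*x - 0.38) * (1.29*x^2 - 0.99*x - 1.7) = 0.6837*x^4 - 2.3565*x^3 + 0.0145999999999999*x^2 + 2.7902*x + 0.646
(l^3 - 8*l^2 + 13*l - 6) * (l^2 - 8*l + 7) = l^5 - 16*l^4 + 84*l^3 - 166*l^2 + 139*l - 42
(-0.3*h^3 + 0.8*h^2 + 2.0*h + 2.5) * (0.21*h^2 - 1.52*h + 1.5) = -0.063*h^5 + 0.624*h^4 - 1.246*h^3 - 1.315*h^2 - 0.8*h + 3.75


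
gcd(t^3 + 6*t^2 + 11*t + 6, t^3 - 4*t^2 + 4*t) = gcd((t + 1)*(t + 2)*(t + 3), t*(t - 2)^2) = 1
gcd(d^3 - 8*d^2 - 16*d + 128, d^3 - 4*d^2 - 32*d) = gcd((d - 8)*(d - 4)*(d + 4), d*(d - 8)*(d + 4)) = d^2 - 4*d - 32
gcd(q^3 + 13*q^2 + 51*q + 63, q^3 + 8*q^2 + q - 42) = q^2 + 10*q + 21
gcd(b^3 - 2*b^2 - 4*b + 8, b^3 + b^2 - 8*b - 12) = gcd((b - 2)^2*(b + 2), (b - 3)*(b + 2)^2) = b + 2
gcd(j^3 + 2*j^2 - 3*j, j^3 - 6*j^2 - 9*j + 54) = j + 3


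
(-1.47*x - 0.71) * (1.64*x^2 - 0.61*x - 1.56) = -2.4108*x^3 - 0.2677*x^2 + 2.7263*x + 1.1076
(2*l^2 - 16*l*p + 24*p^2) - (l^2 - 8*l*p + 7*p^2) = l^2 - 8*l*p + 17*p^2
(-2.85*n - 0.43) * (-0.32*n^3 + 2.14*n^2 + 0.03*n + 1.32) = 0.912*n^4 - 5.9614*n^3 - 1.0057*n^2 - 3.7749*n - 0.5676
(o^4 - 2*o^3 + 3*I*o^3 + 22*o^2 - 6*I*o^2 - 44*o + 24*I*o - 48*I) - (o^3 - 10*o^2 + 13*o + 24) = o^4 - 3*o^3 + 3*I*o^3 + 32*o^2 - 6*I*o^2 - 57*o + 24*I*o - 24 - 48*I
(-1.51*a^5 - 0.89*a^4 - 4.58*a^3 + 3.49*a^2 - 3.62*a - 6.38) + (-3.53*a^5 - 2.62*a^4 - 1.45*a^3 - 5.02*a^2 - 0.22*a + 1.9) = -5.04*a^5 - 3.51*a^4 - 6.03*a^3 - 1.53*a^2 - 3.84*a - 4.48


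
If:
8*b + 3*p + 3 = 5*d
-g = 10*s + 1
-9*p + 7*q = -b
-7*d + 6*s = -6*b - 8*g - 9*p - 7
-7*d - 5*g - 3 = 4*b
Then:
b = -59*s/79 - 27/79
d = 598*s/79 + 38/79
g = -10*s - 1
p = 1154*s/79 + 169/237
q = 10445*s/553 + 534/553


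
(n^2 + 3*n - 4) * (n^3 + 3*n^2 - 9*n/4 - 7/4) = n^5 + 6*n^4 + 11*n^3/4 - 41*n^2/2 + 15*n/4 + 7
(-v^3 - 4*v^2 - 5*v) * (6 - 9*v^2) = 9*v^5 + 36*v^4 + 39*v^3 - 24*v^2 - 30*v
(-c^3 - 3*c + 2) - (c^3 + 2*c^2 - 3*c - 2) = -2*c^3 - 2*c^2 + 4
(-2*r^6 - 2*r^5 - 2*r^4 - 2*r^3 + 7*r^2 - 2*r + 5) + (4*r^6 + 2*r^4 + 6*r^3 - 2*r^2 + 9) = 2*r^6 - 2*r^5 + 4*r^3 + 5*r^2 - 2*r + 14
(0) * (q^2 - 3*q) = 0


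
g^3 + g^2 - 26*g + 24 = (g - 4)*(g - 1)*(g + 6)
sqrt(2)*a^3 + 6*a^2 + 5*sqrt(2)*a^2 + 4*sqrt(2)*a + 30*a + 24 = (a + 4)*(a + 3*sqrt(2))*(sqrt(2)*a + sqrt(2))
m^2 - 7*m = m*(m - 7)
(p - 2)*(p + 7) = p^2 + 5*p - 14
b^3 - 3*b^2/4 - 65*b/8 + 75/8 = (b - 5/2)*(b - 5/4)*(b + 3)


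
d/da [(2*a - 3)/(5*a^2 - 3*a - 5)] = (-10*a^2 + 30*a - 19)/(25*a^4 - 30*a^3 - 41*a^2 + 30*a + 25)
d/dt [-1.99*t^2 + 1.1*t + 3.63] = 1.1 - 3.98*t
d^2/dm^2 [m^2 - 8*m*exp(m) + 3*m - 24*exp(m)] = -8*m*exp(m) - 40*exp(m) + 2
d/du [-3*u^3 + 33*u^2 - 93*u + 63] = -9*u^2 + 66*u - 93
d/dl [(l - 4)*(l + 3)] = 2*l - 1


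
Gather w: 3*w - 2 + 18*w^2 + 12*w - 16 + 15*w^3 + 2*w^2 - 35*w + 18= 15*w^3 + 20*w^2 - 20*w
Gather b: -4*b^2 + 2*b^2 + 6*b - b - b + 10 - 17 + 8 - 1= -2*b^2 + 4*b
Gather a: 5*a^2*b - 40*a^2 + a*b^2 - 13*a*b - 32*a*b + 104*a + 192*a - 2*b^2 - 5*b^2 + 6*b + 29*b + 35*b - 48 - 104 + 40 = a^2*(5*b - 40) + a*(b^2 - 45*b + 296) - 7*b^2 + 70*b - 112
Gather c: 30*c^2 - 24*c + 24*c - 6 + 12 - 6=30*c^2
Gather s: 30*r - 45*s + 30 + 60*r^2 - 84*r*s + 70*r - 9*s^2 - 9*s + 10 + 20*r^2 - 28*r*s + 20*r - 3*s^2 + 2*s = 80*r^2 + 120*r - 12*s^2 + s*(-112*r - 52) + 40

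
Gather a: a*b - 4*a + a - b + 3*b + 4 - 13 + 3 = a*(b - 3) + 2*b - 6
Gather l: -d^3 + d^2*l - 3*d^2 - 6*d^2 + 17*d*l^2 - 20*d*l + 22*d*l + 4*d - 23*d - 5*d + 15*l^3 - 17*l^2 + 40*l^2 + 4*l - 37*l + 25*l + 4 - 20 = -d^3 - 9*d^2 - 24*d + 15*l^3 + l^2*(17*d + 23) + l*(d^2 + 2*d - 8) - 16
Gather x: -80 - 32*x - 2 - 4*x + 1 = -36*x - 81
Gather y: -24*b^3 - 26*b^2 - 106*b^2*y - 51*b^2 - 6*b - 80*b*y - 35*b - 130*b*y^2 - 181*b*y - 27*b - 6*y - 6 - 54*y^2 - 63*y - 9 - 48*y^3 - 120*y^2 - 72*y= -24*b^3 - 77*b^2 - 68*b - 48*y^3 + y^2*(-130*b - 174) + y*(-106*b^2 - 261*b - 141) - 15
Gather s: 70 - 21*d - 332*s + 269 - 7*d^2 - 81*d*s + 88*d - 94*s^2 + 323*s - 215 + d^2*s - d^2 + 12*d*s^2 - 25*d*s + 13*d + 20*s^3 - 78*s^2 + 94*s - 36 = -8*d^2 + 80*d + 20*s^3 + s^2*(12*d - 172) + s*(d^2 - 106*d + 85) + 88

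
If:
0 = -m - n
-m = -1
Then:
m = 1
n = -1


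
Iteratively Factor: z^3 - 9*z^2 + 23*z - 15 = (z - 5)*(z^2 - 4*z + 3) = (z - 5)*(z - 1)*(z - 3)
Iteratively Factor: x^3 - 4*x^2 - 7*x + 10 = (x - 1)*(x^2 - 3*x - 10) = (x - 1)*(x + 2)*(x - 5)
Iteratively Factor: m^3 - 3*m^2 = (m)*(m^2 - 3*m) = m*(m - 3)*(m)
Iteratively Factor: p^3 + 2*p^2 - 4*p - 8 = (p + 2)*(p^2 - 4) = (p - 2)*(p + 2)*(p + 2)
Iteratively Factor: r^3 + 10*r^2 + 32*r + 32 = (r + 4)*(r^2 + 6*r + 8) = (r + 4)^2*(r + 2)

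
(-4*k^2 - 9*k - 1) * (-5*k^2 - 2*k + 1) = 20*k^4 + 53*k^3 + 19*k^2 - 7*k - 1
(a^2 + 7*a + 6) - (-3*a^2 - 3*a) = 4*a^2 + 10*a + 6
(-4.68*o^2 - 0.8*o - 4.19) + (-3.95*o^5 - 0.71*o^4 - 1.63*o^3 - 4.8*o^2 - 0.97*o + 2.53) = -3.95*o^5 - 0.71*o^4 - 1.63*o^3 - 9.48*o^2 - 1.77*o - 1.66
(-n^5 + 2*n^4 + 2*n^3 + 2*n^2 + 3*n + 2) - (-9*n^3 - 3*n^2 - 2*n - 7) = -n^5 + 2*n^4 + 11*n^3 + 5*n^2 + 5*n + 9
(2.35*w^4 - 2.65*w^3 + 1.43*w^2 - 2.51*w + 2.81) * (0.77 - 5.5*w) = -12.925*w^5 + 16.3845*w^4 - 9.9055*w^3 + 14.9061*w^2 - 17.3877*w + 2.1637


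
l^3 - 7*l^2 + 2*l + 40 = (l - 5)*(l - 4)*(l + 2)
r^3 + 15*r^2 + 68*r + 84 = (r + 2)*(r + 6)*(r + 7)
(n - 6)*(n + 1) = n^2 - 5*n - 6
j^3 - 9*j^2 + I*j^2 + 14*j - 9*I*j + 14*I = (j - 7)*(j - 2)*(j + I)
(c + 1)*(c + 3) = c^2 + 4*c + 3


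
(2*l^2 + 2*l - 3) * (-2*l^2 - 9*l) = -4*l^4 - 22*l^3 - 12*l^2 + 27*l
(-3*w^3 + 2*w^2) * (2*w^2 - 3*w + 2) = -6*w^5 + 13*w^4 - 12*w^3 + 4*w^2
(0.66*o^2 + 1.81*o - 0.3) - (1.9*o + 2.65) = 0.66*o^2 - 0.0899999999999999*o - 2.95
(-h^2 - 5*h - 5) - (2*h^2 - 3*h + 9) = -3*h^2 - 2*h - 14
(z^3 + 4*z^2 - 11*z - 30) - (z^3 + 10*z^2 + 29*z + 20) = -6*z^2 - 40*z - 50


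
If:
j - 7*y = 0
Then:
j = 7*y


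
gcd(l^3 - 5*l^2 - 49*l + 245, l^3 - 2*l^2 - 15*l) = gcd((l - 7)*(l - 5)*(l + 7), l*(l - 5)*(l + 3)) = l - 5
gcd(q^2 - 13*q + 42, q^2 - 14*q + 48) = q - 6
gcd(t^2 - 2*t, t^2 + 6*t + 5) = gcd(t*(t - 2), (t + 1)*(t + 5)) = 1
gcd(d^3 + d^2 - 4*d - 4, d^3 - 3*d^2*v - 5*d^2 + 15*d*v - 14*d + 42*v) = d + 2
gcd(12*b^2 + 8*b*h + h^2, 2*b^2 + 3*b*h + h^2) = 2*b + h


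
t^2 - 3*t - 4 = (t - 4)*(t + 1)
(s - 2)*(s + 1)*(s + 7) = s^3 + 6*s^2 - 9*s - 14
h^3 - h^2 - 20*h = h*(h - 5)*(h + 4)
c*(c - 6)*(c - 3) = c^3 - 9*c^2 + 18*c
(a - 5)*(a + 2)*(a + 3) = a^3 - 19*a - 30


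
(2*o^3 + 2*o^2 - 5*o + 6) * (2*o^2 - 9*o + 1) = 4*o^5 - 14*o^4 - 26*o^3 + 59*o^2 - 59*o + 6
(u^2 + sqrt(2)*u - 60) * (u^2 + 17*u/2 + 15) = u^4 + sqrt(2)*u^3 + 17*u^3/2 - 45*u^2 + 17*sqrt(2)*u^2/2 - 510*u + 15*sqrt(2)*u - 900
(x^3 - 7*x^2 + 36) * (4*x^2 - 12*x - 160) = 4*x^5 - 40*x^4 - 76*x^3 + 1264*x^2 - 432*x - 5760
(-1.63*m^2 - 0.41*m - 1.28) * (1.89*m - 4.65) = -3.0807*m^3 + 6.8046*m^2 - 0.5127*m + 5.952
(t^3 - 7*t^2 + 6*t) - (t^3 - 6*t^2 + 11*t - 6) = -t^2 - 5*t + 6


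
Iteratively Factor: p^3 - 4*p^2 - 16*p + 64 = (p - 4)*(p^2 - 16) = (p - 4)^2*(p + 4)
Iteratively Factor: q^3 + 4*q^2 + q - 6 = (q + 2)*(q^2 + 2*q - 3) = (q - 1)*(q + 2)*(q + 3)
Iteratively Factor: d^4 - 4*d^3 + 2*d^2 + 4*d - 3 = (d - 1)*(d^3 - 3*d^2 - d + 3) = (d - 1)*(d + 1)*(d^2 - 4*d + 3) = (d - 1)^2*(d + 1)*(d - 3)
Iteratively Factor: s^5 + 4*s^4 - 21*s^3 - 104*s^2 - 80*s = (s + 1)*(s^4 + 3*s^3 - 24*s^2 - 80*s) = s*(s + 1)*(s^3 + 3*s^2 - 24*s - 80) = s*(s - 5)*(s + 1)*(s^2 + 8*s + 16) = s*(s - 5)*(s + 1)*(s + 4)*(s + 4)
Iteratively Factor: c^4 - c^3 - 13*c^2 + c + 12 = (c - 4)*(c^3 + 3*c^2 - c - 3) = (c - 4)*(c - 1)*(c^2 + 4*c + 3) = (c - 4)*(c - 1)*(c + 3)*(c + 1)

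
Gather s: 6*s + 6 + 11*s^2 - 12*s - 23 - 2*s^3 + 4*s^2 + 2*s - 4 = -2*s^3 + 15*s^2 - 4*s - 21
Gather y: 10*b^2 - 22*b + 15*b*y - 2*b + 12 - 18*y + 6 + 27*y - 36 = 10*b^2 - 24*b + y*(15*b + 9) - 18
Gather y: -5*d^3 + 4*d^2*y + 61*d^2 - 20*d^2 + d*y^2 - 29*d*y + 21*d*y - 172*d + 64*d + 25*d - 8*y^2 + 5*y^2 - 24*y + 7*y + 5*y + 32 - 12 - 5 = -5*d^3 + 41*d^2 - 83*d + y^2*(d - 3) + y*(4*d^2 - 8*d - 12) + 15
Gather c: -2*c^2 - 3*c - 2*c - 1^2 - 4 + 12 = -2*c^2 - 5*c + 7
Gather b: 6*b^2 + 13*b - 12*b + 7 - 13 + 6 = 6*b^2 + b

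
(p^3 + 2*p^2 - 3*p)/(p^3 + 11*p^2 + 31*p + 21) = p*(p - 1)/(p^2 + 8*p + 7)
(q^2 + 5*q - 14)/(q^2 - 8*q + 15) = (q^2 + 5*q - 14)/(q^2 - 8*q + 15)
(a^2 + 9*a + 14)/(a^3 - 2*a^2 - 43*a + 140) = (a + 2)/(a^2 - 9*a + 20)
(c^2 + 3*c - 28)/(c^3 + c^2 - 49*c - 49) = (c - 4)/(c^2 - 6*c - 7)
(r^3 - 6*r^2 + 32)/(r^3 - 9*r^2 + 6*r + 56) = (r - 4)/(r - 7)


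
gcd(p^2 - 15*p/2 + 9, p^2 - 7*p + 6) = p - 6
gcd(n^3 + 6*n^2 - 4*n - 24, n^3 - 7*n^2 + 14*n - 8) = n - 2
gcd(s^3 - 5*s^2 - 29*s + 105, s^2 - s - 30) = s + 5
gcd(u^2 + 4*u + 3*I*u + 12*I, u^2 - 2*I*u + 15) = u + 3*I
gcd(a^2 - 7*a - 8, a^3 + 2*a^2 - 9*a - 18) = 1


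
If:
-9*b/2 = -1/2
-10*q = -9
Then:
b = 1/9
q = 9/10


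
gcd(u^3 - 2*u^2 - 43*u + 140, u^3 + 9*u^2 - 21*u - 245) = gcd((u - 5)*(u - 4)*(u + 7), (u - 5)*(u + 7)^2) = u^2 + 2*u - 35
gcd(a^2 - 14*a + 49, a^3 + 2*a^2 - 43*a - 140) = a - 7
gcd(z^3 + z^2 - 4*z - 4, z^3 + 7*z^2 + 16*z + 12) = z + 2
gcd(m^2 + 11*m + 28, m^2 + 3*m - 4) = m + 4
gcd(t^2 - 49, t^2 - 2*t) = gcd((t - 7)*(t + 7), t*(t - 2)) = 1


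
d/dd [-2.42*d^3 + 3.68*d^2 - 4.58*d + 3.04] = -7.26*d^2 + 7.36*d - 4.58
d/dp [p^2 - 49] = 2*p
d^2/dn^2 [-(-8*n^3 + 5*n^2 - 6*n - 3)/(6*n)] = 8/3 + n^(-3)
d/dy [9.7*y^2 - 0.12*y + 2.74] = 19.4*y - 0.12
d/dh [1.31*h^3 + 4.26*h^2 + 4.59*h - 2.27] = 3.93*h^2 + 8.52*h + 4.59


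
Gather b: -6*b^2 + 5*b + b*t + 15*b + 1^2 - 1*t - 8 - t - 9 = -6*b^2 + b*(t + 20) - 2*t - 16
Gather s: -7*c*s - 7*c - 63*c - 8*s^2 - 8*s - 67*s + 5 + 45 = -70*c - 8*s^2 + s*(-7*c - 75) + 50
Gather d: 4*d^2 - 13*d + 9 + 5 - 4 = 4*d^2 - 13*d + 10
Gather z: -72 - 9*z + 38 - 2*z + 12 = -11*z - 22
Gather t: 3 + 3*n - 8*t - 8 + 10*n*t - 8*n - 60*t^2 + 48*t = -5*n - 60*t^2 + t*(10*n + 40) - 5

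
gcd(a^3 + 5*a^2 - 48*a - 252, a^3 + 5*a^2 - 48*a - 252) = a^3 + 5*a^2 - 48*a - 252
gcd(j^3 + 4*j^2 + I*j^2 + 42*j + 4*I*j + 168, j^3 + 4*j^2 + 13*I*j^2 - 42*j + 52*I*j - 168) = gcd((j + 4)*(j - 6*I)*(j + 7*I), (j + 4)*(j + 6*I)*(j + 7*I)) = j^2 + j*(4 + 7*I) + 28*I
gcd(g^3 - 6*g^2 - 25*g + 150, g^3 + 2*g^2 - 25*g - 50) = g^2 - 25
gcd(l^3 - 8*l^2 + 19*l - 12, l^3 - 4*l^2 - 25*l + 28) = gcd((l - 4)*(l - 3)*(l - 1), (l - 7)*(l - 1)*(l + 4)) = l - 1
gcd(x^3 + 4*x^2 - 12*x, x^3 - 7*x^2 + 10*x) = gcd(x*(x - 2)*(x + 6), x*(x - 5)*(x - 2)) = x^2 - 2*x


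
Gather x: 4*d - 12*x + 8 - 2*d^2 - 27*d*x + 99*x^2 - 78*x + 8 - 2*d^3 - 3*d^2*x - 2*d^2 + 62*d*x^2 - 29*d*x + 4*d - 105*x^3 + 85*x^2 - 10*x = -2*d^3 - 4*d^2 + 8*d - 105*x^3 + x^2*(62*d + 184) + x*(-3*d^2 - 56*d - 100) + 16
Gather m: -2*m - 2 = -2*m - 2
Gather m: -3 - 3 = -6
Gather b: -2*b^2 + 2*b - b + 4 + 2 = -2*b^2 + b + 6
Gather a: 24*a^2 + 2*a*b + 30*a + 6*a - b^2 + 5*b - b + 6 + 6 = 24*a^2 + a*(2*b + 36) - b^2 + 4*b + 12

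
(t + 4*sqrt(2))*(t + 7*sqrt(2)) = t^2 + 11*sqrt(2)*t + 56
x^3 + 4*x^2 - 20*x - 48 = (x - 4)*(x + 2)*(x + 6)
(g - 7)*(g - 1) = g^2 - 8*g + 7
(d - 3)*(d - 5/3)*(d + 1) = d^3 - 11*d^2/3 + d/3 + 5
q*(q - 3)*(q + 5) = q^3 + 2*q^2 - 15*q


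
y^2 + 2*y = y*(y + 2)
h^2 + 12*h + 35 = (h + 5)*(h + 7)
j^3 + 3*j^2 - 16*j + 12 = (j - 2)*(j - 1)*(j + 6)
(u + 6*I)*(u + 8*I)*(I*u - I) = I*u^3 - 14*u^2 - I*u^2 + 14*u - 48*I*u + 48*I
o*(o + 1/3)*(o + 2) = o^3 + 7*o^2/3 + 2*o/3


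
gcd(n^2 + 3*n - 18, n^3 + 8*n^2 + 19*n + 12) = 1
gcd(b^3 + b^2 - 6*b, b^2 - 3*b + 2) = b - 2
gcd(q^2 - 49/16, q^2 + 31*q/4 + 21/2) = q + 7/4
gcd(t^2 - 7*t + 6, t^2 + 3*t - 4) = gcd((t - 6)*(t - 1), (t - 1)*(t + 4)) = t - 1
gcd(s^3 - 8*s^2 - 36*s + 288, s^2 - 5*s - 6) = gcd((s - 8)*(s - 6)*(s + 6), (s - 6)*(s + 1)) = s - 6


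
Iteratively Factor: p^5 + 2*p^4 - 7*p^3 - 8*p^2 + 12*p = (p)*(p^4 + 2*p^3 - 7*p^2 - 8*p + 12) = p*(p + 3)*(p^3 - p^2 - 4*p + 4) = p*(p + 2)*(p + 3)*(p^2 - 3*p + 2) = p*(p - 2)*(p + 2)*(p + 3)*(p - 1)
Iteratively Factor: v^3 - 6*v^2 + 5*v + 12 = (v - 4)*(v^2 - 2*v - 3) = (v - 4)*(v + 1)*(v - 3)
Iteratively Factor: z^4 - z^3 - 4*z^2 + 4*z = (z)*(z^3 - z^2 - 4*z + 4) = z*(z + 2)*(z^2 - 3*z + 2) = z*(z - 1)*(z + 2)*(z - 2)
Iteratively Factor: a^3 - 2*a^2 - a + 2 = (a - 2)*(a^2 - 1) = (a - 2)*(a + 1)*(a - 1)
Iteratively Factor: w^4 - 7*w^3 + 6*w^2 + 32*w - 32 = (w - 4)*(w^3 - 3*w^2 - 6*w + 8) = (w - 4)*(w - 1)*(w^2 - 2*w - 8) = (w - 4)*(w - 1)*(w + 2)*(w - 4)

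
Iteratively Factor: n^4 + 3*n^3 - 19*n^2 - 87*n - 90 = (n + 3)*(n^3 - 19*n - 30) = (n + 2)*(n + 3)*(n^2 - 2*n - 15) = (n - 5)*(n + 2)*(n + 3)*(n + 3)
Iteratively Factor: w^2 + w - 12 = (w - 3)*(w + 4)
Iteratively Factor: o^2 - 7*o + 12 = (o - 3)*(o - 4)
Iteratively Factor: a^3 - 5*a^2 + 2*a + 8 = (a - 4)*(a^2 - a - 2) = (a - 4)*(a - 2)*(a + 1)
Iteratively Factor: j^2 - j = (j - 1)*(j)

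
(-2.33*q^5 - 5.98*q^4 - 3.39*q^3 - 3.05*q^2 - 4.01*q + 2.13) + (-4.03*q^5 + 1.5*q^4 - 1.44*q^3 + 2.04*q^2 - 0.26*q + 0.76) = -6.36*q^5 - 4.48*q^4 - 4.83*q^3 - 1.01*q^2 - 4.27*q + 2.89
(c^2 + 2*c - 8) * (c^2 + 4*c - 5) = c^4 + 6*c^3 - 5*c^2 - 42*c + 40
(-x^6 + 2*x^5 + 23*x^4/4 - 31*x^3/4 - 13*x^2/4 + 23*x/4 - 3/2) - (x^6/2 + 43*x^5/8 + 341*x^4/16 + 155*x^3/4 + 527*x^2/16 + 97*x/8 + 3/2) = -3*x^6/2 - 27*x^5/8 - 249*x^4/16 - 93*x^3/2 - 579*x^2/16 - 51*x/8 - 3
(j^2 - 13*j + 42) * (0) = 0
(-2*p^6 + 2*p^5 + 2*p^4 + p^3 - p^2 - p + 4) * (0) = 0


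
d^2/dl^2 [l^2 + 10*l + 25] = 2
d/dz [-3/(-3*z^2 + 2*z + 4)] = 6*(1 - 3*z)/(-3*z^2 + 2*z + 4)^2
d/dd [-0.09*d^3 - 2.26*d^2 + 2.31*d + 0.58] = -0.27*d^2 - 4.52*d + 2.31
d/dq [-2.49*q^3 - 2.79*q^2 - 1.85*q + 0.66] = -7.47*q^2 - 5.58*q - 1.85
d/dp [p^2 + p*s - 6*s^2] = 2*p + s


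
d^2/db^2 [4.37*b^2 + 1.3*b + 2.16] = 8.74000000000000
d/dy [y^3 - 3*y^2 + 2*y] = 3*y^2 - 6*y + 2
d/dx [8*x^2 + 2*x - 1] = 16*x + 2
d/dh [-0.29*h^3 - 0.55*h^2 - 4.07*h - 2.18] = -0.87*h^2 - 1.1*h - 4.07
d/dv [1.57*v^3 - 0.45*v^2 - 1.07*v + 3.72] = 4.71*v^2 - 0.9*v - 1.07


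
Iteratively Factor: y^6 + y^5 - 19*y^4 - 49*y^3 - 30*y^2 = (y + 2)*(y^5 - y^4 - 17*y^3 - 15*y^2) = y*(y + 2)*(y^4 - y^3 - 17*y^2 - 15*y) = y^2*(y + 2)*(y^3 - y^2 - 17*y - 15) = y^2*(y + 2)*(y + 3)*(y^2 - 4*y - 5) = y^2*(y + 1)*(y + 2)*(y + 3)*(y - 5)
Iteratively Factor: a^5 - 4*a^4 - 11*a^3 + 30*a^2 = (a)*(a^4 - 4*a^3 - 11*a^2 + 30*a) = a*(a - 2)*(a^3 - 2*a^2 - 15*a) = a^2*(a - 2)*(a^2 - 2*a - 15) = a^2*(a - 2)*(a + 3)*(a - 5)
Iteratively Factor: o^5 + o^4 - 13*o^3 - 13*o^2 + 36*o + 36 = (o + 1)*(o^4 - 13*o^2 + 36) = (o + 1)*(o + 3)*(o^3 - 3*o^2 - 4*o + 12) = (o + 1)*(o + 2)*(o + 3)*(o^2 - 5*o + 6) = (o - 3)*(o + 1)*(o + 2)*(o + 3)*(o - 2)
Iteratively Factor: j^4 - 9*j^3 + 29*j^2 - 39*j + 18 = (j - 1)*(j^3 - 8*j^2 + 21*j - 18) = (j - 3)*(j - 1)*(j^2 - 5*j + 6) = (j - 3)^2*(j - 1)*(j - 2)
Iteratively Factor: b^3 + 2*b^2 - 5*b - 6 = (b - 2)*(b^2 + 4*b + 3) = (b - 2)*(b + 3)*(b + 1)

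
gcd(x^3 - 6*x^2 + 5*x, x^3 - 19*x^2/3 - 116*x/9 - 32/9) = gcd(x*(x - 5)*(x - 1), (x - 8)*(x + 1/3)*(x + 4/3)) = 1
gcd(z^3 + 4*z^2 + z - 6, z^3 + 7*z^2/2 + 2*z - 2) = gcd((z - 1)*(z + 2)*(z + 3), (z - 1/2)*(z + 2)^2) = z + 2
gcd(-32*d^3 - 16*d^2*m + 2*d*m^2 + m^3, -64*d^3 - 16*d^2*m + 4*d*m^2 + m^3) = 16*d^2 - m^2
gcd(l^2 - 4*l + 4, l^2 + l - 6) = l - 2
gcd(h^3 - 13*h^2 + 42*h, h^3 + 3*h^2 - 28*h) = h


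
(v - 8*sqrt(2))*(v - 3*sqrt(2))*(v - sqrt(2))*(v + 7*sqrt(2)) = v^4 - 5*sqrt(2)*v^3 - 98*v^2 + 442*sqrt(2)*v - 672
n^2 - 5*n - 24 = (n - 8)*(n + 3)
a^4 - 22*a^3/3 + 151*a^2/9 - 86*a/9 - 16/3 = (a - 3)*(a - 8/3)*(a - 2)*(a + 1/3)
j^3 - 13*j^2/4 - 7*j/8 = j*(j - 7/2)*(j + 1/4)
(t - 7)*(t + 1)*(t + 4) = t^3 - 2*t^2 - 31*t - 28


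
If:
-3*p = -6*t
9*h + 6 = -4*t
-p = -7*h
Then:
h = -6/23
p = -42/23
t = -21/23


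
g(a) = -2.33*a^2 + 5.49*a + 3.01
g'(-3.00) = 19.47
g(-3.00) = -34.43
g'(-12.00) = 61.41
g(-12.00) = -398.39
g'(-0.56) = 8.10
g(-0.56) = -0.80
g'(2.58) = -6.53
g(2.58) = 1.66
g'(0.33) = 3.95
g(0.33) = 4.57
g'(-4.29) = 25.48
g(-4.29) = -63.42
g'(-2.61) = 17.65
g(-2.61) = -27.19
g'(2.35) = -5.46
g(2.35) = 3.04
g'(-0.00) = 5.49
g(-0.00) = 3.01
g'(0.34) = 3.91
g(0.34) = 4.61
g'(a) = 5.49 - 4.66*a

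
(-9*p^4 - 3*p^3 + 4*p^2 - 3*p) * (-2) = 18*p^4 + 6*p^3 - 8*p^2 + 6*p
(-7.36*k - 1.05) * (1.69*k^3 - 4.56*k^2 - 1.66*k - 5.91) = -12.4384*k^4 + 31.7871*k^3 + 17.0056*k^2 + 45.2406*k + 6.2055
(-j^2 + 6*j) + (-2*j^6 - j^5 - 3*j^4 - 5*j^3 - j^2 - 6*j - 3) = -2*j^6 - j^5 - 3*j^4 - 5*j^3 - 2*j^2 - 3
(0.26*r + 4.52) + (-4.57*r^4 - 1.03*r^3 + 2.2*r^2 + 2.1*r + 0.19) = -4.57*r^4 - 1.03*r^3 + 2.2*r^2 + 2.36*r + 4.71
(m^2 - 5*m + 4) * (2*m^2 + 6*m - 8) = 2*m^4 - 4*m^3 - 30*m^2 + 64*m - 32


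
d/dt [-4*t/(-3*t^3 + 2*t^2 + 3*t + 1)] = 4*(-6*t^3 + 2*t^2 - 1)/(9*t^6 - 12*t^5 - 14*t^4 + 6*t^3 + 13*t^2 + 6*t + 1)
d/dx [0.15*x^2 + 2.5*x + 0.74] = 0.3*x + 2.5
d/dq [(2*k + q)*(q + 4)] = 2*k + 2*q + 4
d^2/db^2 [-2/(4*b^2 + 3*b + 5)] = 4*(16*b^2 + 12*b - (8*b + 3)^2 + 20)/(4*b^2 + 3*b + 5)^3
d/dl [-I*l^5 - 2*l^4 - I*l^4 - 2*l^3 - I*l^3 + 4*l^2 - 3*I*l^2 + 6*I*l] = -5*I*l^4 - 4*l^3*(2 + I) - 3*l^2*(2 + I) + 2*l*(4 - 3*I) + 6*I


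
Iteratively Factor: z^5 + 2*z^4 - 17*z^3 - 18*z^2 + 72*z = (z)*(z^4 + 2*z^3 - 17*z^2 - 18*z + 72) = z*(z - 3)*(z^3 + 5*z^2 - 2*z - 24) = z*(z - 3)*(z + 4)*(z^2 + z - 6) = z*(z - 3)*(z + 3)*(z + 4)*(z - 2)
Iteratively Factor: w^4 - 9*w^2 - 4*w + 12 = (w - 1)*(w^3 + w^2 - 8*w - 12) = (w - 3)*(w - 1)*(w^2 + 4*w + 4) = (w - 3)*(w - 1)*(w + 2)*(w + 2)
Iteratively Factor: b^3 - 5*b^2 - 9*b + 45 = (b - 5)*(b^2 - 9) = (b - 5)*(b + 3)*(b - 3)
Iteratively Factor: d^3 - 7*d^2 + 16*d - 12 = (d - 3)*(d^2 - 4*d + 4) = (d - 3)*(d - 2)*(d - 2)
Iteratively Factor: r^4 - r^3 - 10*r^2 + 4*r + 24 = (r - 3)*(r^3 + 2*r^2 - 4*r - 8) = (r - 3)*(r + 2)*(r^2 - 4) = (r - 3)*(r - 2)*(r + 2)*(r + 2)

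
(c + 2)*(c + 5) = c^2 + 7*c + 10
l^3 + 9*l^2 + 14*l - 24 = (l - 1)*(l + 4)*(l + 6)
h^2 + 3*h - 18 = (h - 3)*(h + 6)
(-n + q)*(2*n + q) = -2*n^2 + n*q + q^2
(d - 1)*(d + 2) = d^2 + d - 2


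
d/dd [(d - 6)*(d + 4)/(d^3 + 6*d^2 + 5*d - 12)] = (-d^2 + 12*d + 9)/(d^4 + 4*d^3 - 2*d^2 - 12*d + 9)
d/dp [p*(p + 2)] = 2*p + 2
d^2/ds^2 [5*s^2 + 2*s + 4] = 10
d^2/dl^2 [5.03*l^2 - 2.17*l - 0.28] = 10.0600000000000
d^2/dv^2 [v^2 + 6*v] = 2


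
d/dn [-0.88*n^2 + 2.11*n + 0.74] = 2.11 - 1.76*n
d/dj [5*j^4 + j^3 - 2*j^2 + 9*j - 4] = 20*j^3 + 3*j^2 - 4*j + 9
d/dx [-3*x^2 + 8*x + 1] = 8 - 6*x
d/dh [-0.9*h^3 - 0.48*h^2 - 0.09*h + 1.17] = -2.7*h^2 - 0.96*h - 0.09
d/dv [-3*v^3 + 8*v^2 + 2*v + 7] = -9*v^2 + 16*v + 2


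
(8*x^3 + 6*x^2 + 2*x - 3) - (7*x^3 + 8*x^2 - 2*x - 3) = x^3 - 2*x^2 + 4*x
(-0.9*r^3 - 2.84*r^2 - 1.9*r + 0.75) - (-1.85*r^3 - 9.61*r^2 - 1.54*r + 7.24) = 0.95*r^3 + 6.77*r^2 - 0.36*r - 6.49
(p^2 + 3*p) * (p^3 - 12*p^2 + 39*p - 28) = p^5 - 9*p^4 + 3*p^3 + 89*p^2 - 84*p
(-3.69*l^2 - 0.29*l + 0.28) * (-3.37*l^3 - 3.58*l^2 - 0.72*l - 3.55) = 12.4353*l^5 + 14.1875*l^4 + 2.7514*l^3 + 12.3059*l^2 + 0.8279*l - 0.994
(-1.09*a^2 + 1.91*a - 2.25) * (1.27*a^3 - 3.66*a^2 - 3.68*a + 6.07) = -1.3843*a^5 + 6.4151*a^4 - 5.8369*a^3 - 5.4101*a^2 + 19.8737*a - 13.6575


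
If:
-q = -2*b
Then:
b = q/2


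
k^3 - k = k*(k - 1)*(k + 1)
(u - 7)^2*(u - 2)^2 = u^4 - 18*u^3 + 109*u^2 - 252*u + 196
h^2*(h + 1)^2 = h^4 + 2*h^3 + h^2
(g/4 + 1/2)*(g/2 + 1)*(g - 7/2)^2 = g^4/8 - 3*g^3/8 - 47*g^2/32 + 21*g/8 + 49/8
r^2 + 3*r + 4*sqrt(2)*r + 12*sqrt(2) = (r + 3)*(r + 4*sqrt(2))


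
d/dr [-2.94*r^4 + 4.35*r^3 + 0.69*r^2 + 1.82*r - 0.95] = -11.76*r^3 + 13.05*r^2 + 1.38*r + 1.82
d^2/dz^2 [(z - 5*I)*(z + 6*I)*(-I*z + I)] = 2*I*(-3*z + 1 - I)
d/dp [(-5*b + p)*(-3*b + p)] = -8*b + 2*p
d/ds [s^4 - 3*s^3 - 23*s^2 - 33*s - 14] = 4*s^3 - 9*s^2 - 46*s - 33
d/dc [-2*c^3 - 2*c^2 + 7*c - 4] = -6*c^2 - 4*c + 7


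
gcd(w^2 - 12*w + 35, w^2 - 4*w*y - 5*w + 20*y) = w - 5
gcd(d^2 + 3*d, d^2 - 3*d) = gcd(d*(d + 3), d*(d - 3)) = d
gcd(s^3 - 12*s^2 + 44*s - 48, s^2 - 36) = s - 6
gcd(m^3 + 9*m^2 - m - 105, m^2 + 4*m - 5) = m + 5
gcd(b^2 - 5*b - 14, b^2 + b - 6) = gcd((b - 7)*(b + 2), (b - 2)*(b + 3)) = 1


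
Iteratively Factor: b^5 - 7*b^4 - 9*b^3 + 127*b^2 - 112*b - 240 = (b - 3)*(b^4 - 4*b^3 - 21*b^2 + 64*b + 80) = (b - 3)*(b + 4)*(b^3 - 8*b^2 + 11*b + 20) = (b - 3)*(b + 1)*(b + 4)*(b^2 - 9*b + 20) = (b - 4)*(b - 3)*(b + 1)*(b + 4)*(b - 5)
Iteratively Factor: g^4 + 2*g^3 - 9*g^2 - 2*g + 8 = (g - 1)*(g^3 + 3*g^2 - 6*g - 8) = (g - 1)*(g + 4)*(g^2 - g - 2) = (g - 1)*(g + 1)*(g + 4)*(g - 2)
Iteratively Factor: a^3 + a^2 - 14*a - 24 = (a + 3)*(a^2 - 2*a - 8) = (a - 4)*(a + 3)*(a + 2)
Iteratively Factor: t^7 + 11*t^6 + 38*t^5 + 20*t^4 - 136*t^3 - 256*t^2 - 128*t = (t)*(t^6 + 11*t^5 + 38*t^4 + 20*t^3 - 136*t^2 - 256*t - 128) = t*(t + 2)*(t^5 + 9*t^4 + 20*t^3 - 20*t^2 - 96*t - 64) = t*(t + 2)*(t + 4)*(t^4 + 5*t^3 - 20*t - 16) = t*(t + 2)^2*(t + 4)*(t^3 + 3*t^2 - 6*t - 8) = t*(t - 2)*(t + 2)^2*(t + 4)*(t^2 + 5*t + 4) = t*(t - 2)*(t + 2)^2*(t + 4)^2*(t + 1)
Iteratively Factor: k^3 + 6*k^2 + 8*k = (k + 4)*(k^2 + 2*k) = (k + 2)*(k + 4)*(k)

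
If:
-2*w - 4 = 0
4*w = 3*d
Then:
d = -8/3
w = -2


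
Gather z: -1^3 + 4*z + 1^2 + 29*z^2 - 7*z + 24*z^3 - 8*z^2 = 24*z^3 + 21*z^2 - 3*z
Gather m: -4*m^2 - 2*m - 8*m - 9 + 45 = -4*m^2 - 10*m + 36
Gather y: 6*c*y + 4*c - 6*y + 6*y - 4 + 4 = 6*c*y + 4*c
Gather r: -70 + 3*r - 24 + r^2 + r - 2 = r^2 + 4*r - 96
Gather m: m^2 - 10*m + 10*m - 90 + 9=m^2 - 81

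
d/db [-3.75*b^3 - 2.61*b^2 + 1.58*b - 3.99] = -11.25*b^2 - 5.22*b + 1.58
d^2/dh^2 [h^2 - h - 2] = 2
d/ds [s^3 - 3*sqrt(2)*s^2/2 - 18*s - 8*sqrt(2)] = 3*s^2 - 3*sqrt(2)*s - 18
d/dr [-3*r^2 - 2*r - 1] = -6*r - 2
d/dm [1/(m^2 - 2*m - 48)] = 2*(1 - m)/(-m^2 + 2*m + 48)^2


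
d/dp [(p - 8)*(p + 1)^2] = 3*(p - 5)*(p + 1)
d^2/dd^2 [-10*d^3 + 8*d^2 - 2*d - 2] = 16 - 60*d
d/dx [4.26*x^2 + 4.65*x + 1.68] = 8.52*x + 4.65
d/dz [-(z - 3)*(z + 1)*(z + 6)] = -3*z^2 - 8*z + 15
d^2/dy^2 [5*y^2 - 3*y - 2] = 10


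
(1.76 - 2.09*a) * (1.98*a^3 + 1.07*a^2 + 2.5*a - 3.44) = -4.1382*a^4 + 1.2485*a^3 - 3.3418*a^2 + 11.5896*a - 6.0544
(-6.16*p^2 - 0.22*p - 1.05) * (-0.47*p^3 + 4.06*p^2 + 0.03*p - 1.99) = 2.8952*p^5 - 24.9062*p^4 - 0.5845*p^3 + 7.9888*p^2 + 0.4063*p + 2.0895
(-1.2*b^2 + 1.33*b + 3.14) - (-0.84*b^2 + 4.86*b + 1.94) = -0.36*b^2 - 3.53*b + 1.2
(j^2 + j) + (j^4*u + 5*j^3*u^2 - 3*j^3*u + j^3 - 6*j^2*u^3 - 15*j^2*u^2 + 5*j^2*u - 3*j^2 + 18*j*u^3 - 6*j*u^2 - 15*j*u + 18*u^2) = j^4*u + 5*j^3*u^2 - 3*j^3*u + j^3 - 6*j^2*u^3 - 15*j^2*u^2 + 5*j^2*u - 2*j^2 + 18*j*u^3 - 6*j*u^2 - 15*j*u + j + 18*u^2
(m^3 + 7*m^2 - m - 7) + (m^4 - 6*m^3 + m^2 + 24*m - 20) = m^4 - 5*m^3 + 8*m^2 + 23*m - 27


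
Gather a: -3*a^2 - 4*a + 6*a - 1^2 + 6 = -3*a^2 + 2*a + 5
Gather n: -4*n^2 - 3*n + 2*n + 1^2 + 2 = -4*n^2 - n + 3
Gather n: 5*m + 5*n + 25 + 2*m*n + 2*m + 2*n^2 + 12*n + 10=7*m + 2*n^2 + n*(2*m + 17) + 35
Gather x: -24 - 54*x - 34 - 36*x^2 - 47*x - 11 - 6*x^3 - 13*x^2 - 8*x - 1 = -6*x^3 - 49*x^2 - 109*x - 70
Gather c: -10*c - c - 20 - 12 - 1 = -11*c - 33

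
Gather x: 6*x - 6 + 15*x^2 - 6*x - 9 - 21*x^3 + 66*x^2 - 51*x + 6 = -21*x^3 + 81*x^2 - 51*x - 9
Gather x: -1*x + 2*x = x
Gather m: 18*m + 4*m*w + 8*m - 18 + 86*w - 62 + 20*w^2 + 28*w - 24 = m*(4*w + 26) + 20*w^2 + 114*w - 104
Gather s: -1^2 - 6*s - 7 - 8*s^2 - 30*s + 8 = -8*s^2 - 36*s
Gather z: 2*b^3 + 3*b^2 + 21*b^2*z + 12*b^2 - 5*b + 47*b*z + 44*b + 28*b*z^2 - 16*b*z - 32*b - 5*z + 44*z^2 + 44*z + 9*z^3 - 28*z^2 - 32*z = 2*b^3 + 15*b^2 + 7*b + 9*z^3 + z^2*(28*b + 16) + z*(21*b^2 + 31*b + 7)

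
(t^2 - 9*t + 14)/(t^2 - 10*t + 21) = (t - 2)/(t - 3)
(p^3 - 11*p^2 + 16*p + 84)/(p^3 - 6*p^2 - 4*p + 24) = (p - 7)/(p - 2)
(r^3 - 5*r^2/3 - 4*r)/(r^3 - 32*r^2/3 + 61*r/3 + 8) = r*(3*r + 4)/(3*r^2 - 23*r - 8)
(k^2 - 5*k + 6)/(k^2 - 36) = (k^2 - 5*k + 6)/(k^2 - 36)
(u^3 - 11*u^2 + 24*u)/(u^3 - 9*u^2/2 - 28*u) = 2*(u - 3)/(2*u + 7)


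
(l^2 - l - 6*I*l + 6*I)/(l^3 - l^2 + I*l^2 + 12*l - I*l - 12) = (l - 6*I)/(l^2 + I*l + 12)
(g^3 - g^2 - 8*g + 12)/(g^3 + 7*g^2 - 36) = (g - 2)/(g + 6)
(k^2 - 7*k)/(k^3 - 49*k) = 1/(k + 7)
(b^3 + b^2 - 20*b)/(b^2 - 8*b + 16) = b*(b + 5)/(b - 4)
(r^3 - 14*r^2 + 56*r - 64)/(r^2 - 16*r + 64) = (r^2 - 6*r + 8)/(r - 8)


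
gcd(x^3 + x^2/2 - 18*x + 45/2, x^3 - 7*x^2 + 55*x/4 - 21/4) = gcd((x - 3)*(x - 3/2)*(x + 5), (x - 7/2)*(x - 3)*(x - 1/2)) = x - 3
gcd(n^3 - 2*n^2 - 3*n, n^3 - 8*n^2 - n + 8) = n + 1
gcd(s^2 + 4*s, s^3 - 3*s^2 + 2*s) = s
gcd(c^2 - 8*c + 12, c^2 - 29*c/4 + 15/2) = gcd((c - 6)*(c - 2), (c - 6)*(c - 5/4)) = c - 6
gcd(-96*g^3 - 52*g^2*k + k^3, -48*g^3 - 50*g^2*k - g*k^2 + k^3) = 48*g^2 + 2*g*k - k^2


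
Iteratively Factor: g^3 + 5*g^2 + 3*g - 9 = (g + 3)*(g^2 + 2*g - 3) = (g - 1)*(g + 3)*(g + 3)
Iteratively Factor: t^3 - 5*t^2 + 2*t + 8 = (t - 2)*(t^2 - 3*t - 4) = (t - 2)*(t + 1)*(t - 4)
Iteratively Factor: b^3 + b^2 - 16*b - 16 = (b + 1)*(b^2 - 16) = (b - 4)*(b + 1)*(b + 4)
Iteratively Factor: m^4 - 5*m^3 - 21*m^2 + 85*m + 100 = (m + 4)*(m^3 - 9*m^2 + 15*m + 25) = (m - 5)*(m + 4)*(m^2 - 4*m - 5) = (m - 5)*(m + 1)*(m + 4)*(m - 5)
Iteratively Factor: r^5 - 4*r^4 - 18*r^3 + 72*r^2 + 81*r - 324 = (r - 4)*(r^4 - 18*r^2 + 81) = (r - 4)*(r + 3)*(r^3 - 3*r^2 - 9*r + 27) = (r - 4)*(r - 3)*(r + 3)*(r^2 - 9) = (r - 4)*(r - 3)*(r + 3)^2*(r - 3)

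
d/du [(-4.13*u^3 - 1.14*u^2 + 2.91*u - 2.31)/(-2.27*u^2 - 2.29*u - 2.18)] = (9.3751*u^4 + 18.9154*u^3 + 36.2265*u^2 - 5.517*u - 11.6337)/(5.1529*u^4 + 10.3966*u^3 + 15.1413*u^2 + 9.9844*u + 4.7524)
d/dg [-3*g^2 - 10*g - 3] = -6*g - 10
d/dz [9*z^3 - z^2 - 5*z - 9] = 27*z^2 - 2*z - 5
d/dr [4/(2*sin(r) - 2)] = -2*cos(r)/(sin(r) - 1)^2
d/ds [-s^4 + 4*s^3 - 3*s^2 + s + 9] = -4*s^3 + 12*s^2 - 6*s + 1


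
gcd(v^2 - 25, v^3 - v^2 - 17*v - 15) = v - 5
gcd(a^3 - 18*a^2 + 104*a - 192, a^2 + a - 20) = a - 4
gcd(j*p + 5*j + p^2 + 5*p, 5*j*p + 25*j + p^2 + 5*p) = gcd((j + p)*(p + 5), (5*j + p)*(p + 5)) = p + 5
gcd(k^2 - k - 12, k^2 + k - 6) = k + 3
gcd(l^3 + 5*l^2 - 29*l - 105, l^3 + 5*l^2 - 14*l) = l + 7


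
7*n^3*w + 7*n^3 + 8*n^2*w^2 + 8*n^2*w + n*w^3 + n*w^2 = (n + w)*(7*n + w)*(n*w + n)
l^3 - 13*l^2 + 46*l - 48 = (l - 8)*(l - 3)*(l - 2)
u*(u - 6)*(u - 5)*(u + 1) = u^4 - 10*u^3 + 19*u^2 + 30*u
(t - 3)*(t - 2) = t^2 - 5*t + 6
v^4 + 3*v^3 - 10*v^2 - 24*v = v*(v - 3)*(v + 2)*(v + 4)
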